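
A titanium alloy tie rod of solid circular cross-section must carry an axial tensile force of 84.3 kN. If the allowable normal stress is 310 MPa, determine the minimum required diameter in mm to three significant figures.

Required area A ≥ P/σ_allow = 84300/310 = 271.9 mm².
For a solid circular section, d ≥ √(4A/π) = 18.61 mm.

18.6 mm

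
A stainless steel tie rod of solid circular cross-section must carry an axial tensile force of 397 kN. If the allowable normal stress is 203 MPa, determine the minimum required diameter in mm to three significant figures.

49.9 mm

Required area A ≥ P/σ_allow = 397000/203 = 1956 mm².
For a solid circular section, d ≥ √(4A/π) = 49.9 mm.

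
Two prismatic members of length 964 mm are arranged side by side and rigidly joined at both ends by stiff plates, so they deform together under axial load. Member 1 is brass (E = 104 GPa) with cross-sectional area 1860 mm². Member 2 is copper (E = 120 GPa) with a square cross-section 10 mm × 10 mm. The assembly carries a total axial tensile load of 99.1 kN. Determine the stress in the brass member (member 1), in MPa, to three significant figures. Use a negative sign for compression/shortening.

50.2 MPa

A_2 = 100 mm².
Equal strain + equilibrium ⇒ each member carries load in proportion to AE: A₁E₁ = 193400000 N, A₂E₂ = 12000000 N, ΣAE = 205400000 N.
σ₁ = P·E₁/ΣAE = 99100·104000/205400000 = 50.17 MPa.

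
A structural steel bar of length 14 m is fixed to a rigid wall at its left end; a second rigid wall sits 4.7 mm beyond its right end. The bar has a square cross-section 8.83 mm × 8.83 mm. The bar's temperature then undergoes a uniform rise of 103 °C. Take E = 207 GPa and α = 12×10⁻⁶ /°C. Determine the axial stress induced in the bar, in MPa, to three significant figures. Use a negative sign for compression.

-186 MPa

Free thermal expansion αLΔT = 12e-6 · 14000 · 103 = 17.3 mm.
The walls engage after the gap closes; constrained expansion = 17.3 − 4.7 = 12.6 mm.
The walls impose strain ε = −(12.6)/14000 = -9.0029e-04; σ = Eε = 207000 · -9.0029e-04 = -186.4 MPa.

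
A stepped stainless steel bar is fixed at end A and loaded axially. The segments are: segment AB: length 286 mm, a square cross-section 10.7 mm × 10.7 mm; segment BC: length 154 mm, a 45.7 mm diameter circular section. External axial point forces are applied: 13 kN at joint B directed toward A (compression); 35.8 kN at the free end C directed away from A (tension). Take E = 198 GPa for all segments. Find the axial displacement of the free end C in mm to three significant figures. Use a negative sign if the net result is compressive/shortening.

0.305 mm

Internal axial forces (sectioning from the free end, tension +): N_BC = 35.8 kN, N_AB = 22.8 kN.
A_AB = 114.5 mm².
A_BC = 1640 mm².
δ_AB = 22800·286/(114.5·198000) = 0.2877 mm
δ_BC = 35800·154/(1640·198000) = 0.01698 mm
δ = Σδ_i = 0.3046 mm.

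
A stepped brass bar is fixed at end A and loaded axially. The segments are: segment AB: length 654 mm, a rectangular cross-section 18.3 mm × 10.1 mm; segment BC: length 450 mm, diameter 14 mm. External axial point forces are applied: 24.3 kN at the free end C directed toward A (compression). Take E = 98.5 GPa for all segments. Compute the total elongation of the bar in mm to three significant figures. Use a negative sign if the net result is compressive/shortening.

Internal axial forces (sectioning from the free end, tension +): N_BC = -24.3 kN, N_AB = -24.3 kN.
A_AB = 184.8 mm².
A_BC = 153.9 mm².
δ_AB = -24300·654/(184.8·98500) = -0.8729 mm
δ_BC = -24300·450/(153.9·98500) = -0.7212 mm
δ = Σδ_i = -1.594 mm.

-1.59 mm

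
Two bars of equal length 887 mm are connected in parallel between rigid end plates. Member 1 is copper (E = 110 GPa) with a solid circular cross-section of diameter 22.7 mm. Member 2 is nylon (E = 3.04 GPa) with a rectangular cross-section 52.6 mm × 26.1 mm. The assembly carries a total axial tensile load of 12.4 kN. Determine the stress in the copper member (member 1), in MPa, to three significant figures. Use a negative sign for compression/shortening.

28.0 MPa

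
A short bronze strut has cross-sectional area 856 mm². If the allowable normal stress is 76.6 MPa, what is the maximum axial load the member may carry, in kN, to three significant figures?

65.6 kN

P_max = σ_allow · A = 76.6 · 856 = 65570 N = 65.57 kN.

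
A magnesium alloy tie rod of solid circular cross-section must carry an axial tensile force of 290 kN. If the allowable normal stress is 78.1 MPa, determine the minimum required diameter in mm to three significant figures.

68.8 mm

Required area A ≥ P/σ_allow = 290000/78.1 = 3713 mm².
For a solid circular section, d ≥ √(4A/π) = 68.76 mm.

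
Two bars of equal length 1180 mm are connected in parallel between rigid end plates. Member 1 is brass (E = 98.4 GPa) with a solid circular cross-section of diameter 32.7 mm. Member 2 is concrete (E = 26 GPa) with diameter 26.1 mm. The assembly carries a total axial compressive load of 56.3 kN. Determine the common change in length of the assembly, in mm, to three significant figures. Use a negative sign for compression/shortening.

-0.688 mm

A_1 = 839.8 mm².
A_2 = 535 mm².
Equal strain + equilibrium ⇒ each member carries load in proportion to AE: A₁E₁ = 82640000 N, A₂E₂ = 13910000 N, ΣAE = 96550000 N.
δ = PL/ΣAE = -56300·1180/96550000 = -0.6881 mm.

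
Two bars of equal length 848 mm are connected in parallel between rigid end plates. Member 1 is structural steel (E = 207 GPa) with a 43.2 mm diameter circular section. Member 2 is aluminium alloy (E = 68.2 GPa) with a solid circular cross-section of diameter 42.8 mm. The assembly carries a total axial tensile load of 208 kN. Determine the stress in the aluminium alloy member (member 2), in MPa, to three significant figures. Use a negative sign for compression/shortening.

35.3 MPa

A_1 = 1466 mm².
A_2 = 1439 mm².
Equal strain + equilibrium ⇒ each member carries load in proportion to AE: A₁E₁ = 303400000 N, A₂E₂ = 98120000 N, ΣAE = 401500000 N.
σ₂ = P·E₂/ΣAE = 208000·68200/401500000 = 35.33 MPa.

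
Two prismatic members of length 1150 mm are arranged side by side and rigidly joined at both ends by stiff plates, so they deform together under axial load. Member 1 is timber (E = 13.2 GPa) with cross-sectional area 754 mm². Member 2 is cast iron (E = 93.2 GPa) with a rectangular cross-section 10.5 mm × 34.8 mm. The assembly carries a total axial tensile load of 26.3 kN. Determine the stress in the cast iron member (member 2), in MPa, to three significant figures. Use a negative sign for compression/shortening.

A_2 = 365.4 mm².
Equal strain + equilibrium ⇒ each member carries load in proportion to AE: A₁E₁ = 9953000 N, A₂E₂ = 34060000 N, ΣAE = 44010000 N.
σ₂ = P·E₂/ΣAE = 26300·93200/44010000 = 55.7 MPa.

55.7 MPa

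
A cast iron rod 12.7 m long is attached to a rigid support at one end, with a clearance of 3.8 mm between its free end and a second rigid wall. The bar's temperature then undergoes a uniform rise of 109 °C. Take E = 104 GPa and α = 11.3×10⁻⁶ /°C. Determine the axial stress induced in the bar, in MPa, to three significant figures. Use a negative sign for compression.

Free thermal expansion αLΔT = 11.3e-6 · 12700 · 109 = 15.64 mm.
The walls engage after the gap closes; constrained expansion = 15.64 − 3.8 = 11.84 mm.
The walls impose strain ε = −(11.84)/12700 = -9.3249e-04; σ = Eε = 104000 · -9.3249e-04 = -96.98 MPa.

-97.0 MPa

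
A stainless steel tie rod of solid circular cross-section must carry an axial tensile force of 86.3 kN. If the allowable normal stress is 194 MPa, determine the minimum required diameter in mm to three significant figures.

23.8 mm

Required area A ≥ P/σ_allow = 86300/194 = 444.8 mm².
For a solid circular section, d ≥ √(4A/π) = 23.8 mm.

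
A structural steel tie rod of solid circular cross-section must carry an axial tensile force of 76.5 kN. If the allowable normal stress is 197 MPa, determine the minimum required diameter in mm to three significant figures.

22.2 mm

Required area A ≥ P/σ_allow = 76500/197 = 388.3 mm².
For a solid circular section, d ≥ √(4A/π) = 22.24 mm.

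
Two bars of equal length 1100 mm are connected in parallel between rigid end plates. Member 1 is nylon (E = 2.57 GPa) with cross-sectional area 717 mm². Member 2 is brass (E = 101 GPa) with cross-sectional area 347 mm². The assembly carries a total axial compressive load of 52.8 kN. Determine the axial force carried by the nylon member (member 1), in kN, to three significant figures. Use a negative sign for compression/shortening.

-2.64 kN

Equal strain + equilibrium ⇒ each member carries load in proportion to AE: A₁E₁ = 1843000 N, A₂E₂ = 35050000 N, ΣAE = 36890000 N.
F₁ = P·A₁E₁/ΣAE = -52800·1843000/36890000 = -2637 N.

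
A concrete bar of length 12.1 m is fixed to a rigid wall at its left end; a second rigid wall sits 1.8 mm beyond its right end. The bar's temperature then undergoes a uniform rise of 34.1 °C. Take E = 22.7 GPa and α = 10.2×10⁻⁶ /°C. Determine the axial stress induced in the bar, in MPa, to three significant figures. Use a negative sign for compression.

-4.52 MPa

Free thermal expansion αLΔT = 10.2e-6 · 12100 · 34.1 = 4.209 mm.
The walls engage after the gap closes; constrained expansion = 4.209 − 1.8 = 2.409 mm.
The walls impose strain ε = −(2.409)/12100 = -1.9906e-04; σ = Eε = 22700 · -1.9906e-04 = -4.519 MPa.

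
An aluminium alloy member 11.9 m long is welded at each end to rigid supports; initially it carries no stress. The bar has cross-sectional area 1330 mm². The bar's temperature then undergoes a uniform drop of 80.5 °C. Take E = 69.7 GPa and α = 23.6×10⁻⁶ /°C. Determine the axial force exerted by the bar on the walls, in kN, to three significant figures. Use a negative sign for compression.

176 kN

Free thermal expansion αLΔT = 23.6e-6 · 11900 · -80.5 = -22.61 mm.
The walls impose strain ε = −(-22.61)/11900 = 1.8998e-03; σ = Eε = 69700 · 1.8998e-03 = 132.4 MPa.
Wall reaction R = σ·A = 132.4·1330 = 176100 N = 176.1 kN.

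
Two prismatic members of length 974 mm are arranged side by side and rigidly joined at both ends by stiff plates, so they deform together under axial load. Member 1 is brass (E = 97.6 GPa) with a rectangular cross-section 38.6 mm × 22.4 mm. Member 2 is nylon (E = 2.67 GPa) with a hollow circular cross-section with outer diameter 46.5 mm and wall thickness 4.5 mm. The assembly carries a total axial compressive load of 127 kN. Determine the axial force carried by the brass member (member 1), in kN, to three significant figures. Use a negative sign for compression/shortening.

A_1 = 864.6 mm².
A_2 = 593.8 mm².
Equal strain + equilibrium ⇒ each member carries load in proportion to AE: A₁E₁ = 84390000 N, A₂E₂ = 1585000 N, ΣAE = 85970000 N.
F₁ = P·A₁E₁/ΣAE = -127000·84390000/85970000 = -124700 N.

-125 kN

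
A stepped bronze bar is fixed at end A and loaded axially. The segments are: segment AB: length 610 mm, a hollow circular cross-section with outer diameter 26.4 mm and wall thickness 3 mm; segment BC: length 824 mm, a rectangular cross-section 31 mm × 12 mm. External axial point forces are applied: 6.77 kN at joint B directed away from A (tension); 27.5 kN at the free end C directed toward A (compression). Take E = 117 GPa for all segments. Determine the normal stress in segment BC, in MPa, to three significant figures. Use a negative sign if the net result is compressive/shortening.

-73.9 MPa

Internal axial forces (sectioning from the free end, tension +): N_BC = -27.5 kN, N_AB = -20.73 kN.
A_BC = 372 mm².
σ_BC = N_BC/A_BC = -27500/372 = -73.92 MPa.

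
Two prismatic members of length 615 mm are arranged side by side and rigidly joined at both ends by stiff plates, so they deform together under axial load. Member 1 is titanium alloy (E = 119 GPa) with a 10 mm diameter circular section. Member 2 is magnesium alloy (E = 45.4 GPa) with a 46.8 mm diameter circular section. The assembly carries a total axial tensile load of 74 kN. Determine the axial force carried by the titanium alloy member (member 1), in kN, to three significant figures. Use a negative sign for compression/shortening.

A_1 = 78.54 mm².
A_2 = 1720 mm².
Equal strain + equilibrium ⇒ each member carries load in proportion to AE: A₁E₁ = 9346000 N, A₂E₂ = 78100000 N, ΣAE = 87440000 N.
F₁ = P·A₁E₁/ΣAE = 74000·9346000/87440000 = 7909 N.

7.91 kN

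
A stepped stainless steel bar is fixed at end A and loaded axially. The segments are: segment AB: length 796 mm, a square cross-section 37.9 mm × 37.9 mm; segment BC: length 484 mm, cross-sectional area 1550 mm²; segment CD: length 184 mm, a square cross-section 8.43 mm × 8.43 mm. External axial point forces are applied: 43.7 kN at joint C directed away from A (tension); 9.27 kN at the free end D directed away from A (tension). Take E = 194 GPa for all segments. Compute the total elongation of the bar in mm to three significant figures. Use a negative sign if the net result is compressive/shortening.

0.360 mm

Internal axial forces (sectioning from the free end, tension +): N_CD = 9.27 kN, N_BC = 52.97 kN, N_AB = 52.97 kN.
A_AB = 1436 mm².
A_CD = 71.06 mm².
δ_AB = 52970·796/(1436·194000) = 0.1513 mm
δ_BC = 52970·484/(1550·194000) = 0.08526 mm
δ_CD = 9270·184/(71.06·194000) = 0.1237 mm
δ = Σδ_i = 0.3603 mm.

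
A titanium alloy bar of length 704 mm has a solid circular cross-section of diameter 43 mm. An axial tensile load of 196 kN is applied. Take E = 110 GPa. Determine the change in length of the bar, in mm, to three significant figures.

A = 1452 mm².
δ_mech = NL/(AE) = 196000·704/(1452·110000) = 0.8638 mm.

0.864 mm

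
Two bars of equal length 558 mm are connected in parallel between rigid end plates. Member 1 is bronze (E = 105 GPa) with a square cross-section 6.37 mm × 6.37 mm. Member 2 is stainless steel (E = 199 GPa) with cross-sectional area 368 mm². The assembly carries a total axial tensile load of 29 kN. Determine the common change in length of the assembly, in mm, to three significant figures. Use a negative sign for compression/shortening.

A_1 = 40.58 mm².
Equal strain + equilibrium ⇒ each member carries load in proportion to AE: A₁E₁ = 4261000 N, A₂E₂ = 73230000 N, ΣAE = 77490000 N.
δ = PL/ΣAE = 29000·558/77490000 = 0.2088 mm.

0.209 mm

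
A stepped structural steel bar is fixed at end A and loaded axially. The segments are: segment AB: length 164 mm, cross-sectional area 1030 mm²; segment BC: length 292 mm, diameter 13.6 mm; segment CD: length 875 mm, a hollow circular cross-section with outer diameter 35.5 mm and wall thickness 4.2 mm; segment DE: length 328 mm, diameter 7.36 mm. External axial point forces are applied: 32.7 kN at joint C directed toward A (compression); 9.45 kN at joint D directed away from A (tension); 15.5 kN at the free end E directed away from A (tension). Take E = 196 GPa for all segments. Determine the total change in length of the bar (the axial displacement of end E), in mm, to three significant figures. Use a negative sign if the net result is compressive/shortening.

Internal axial forces (sectioning from the free end, tension +): N_DE = 15.5 kN, N_CD = 24.95 kN, N_BC = -7.75 kN, N_AB = -7.75 kN.
A_BC = 145.3 mm².
A_CD = 413 mm².
A_DE = 42.54 mm².
δ_AB = -7750·164/(1030·196000) = -0.006296 mm
δ_BC = -7750·292/(145.3·196000) = -0.07948 mm
δ_CD = 24950·875/(413·196000) = 0.2697 mm
δ_DE = 15500·328/(42.54·196000) = 0.6097 mm
δ = Σδ_i = 0.7936 mm.

0.794 mm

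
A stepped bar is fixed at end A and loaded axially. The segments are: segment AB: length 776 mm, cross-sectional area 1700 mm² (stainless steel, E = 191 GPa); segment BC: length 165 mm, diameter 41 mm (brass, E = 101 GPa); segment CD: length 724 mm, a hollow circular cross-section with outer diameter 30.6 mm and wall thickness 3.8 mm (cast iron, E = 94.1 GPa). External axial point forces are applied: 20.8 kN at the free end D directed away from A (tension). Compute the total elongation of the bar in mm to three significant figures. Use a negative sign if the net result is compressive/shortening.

0.576 mm

Internal axial forces (sectioning from the free end, tension +): N_CD = 20.8 kN, N_BC = 20.8 kN, N_AB = 20.8 kN.
A_BC = 1320 mm².
A_CD = 319.9 mm².
δ_AB = 20800·776/(1700·191000) = 0.04971 mm
δ_BC = 20800·165/(1320·101000) = 0.02574 mm
δ_CD = 20800·724/(319.9·94100) = 0.5002 mm
δ = Σδ_i = 0.5756 mm.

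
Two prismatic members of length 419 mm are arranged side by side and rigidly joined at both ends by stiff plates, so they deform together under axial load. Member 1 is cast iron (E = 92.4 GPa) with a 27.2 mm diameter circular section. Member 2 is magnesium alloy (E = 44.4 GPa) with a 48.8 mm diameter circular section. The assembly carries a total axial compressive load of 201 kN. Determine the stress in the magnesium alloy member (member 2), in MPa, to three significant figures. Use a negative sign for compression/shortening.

-65.3 MPa

A_1 = 581.1 mm².
A_2 = 1870 mm².
Equal strain + equilibrium ⇒ each member carries load in proportion to AE: A₁E₁ = 53690000 N, A₂E₂ = 83040000 N, ΣAE = 136700000 N.
σ₂ = P·E₂/ΣAE = -201000·44400/136700000 = -65.27 MPa.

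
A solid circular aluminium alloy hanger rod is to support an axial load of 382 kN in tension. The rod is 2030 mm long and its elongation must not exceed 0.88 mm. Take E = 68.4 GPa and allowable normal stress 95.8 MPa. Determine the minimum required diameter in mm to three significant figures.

128 mm

Required area A ≥ P/σ_allow = 382000/95.8 = 3987 mm².
For a solid circular section, d ≥ √(4A/π) = 71.25 mm.
Elongation limit: A ≥ PL/(Eδ_allow) = 382000·2030/(68400·0.88) = 12880 mm² ⇒ d ≥ 128.1 mm.
The elongation limit governs.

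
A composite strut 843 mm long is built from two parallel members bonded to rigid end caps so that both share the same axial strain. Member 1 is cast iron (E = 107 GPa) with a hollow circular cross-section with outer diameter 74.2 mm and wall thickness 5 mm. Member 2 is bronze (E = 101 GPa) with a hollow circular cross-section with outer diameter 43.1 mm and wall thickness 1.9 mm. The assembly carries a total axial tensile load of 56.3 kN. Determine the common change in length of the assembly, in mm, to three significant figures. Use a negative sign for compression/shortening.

0.336 mm

A_1 = 1087 mm².
A_2 = 245.9 mm².
Equal strain + equilibrium ⇒ each member carries load in proportion to AE: A₁E₁ = 116300000 N, A₂E₂ = 24840000 N, ΣAE = 141100000 N.
δ = PL/ΣAE = 56300·843/141100000 = 0.3363 mm.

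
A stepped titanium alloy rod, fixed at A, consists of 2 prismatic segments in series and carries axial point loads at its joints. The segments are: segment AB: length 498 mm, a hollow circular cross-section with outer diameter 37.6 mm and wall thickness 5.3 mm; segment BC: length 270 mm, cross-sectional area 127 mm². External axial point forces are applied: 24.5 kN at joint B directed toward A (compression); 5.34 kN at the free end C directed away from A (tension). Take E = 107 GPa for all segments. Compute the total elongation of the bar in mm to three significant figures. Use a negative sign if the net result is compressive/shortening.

Internal axial forces (sectioning from the free end, tension +): N_BC = 5.34 kN, N_AB = -19.16 kN.
A_AB = 537.8 mm².
δ_AB = -19160·498/(537.8·107000) = -0.1658 mm
δ_BC = 5340·270/(127·107000) = 0.1061 mm
δ = Σδ_i = -0.05971 mm.

-0.0597 mm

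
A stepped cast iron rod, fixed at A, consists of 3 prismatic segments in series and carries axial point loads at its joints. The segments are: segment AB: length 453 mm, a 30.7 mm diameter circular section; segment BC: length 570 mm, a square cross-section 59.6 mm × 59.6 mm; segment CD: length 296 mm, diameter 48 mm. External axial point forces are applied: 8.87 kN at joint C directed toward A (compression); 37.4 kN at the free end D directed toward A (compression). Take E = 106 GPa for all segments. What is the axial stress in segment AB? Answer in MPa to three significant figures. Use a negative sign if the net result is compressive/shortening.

-62.5 MPa

Internal axial forces (sectioning from the free end, tension +): N_CD = -37.4 kN, N_BC = -46.27 kN, N_AB = -46.27 kN.
A_AB = 740.2 mm².
σ_AB = N_AB/A_AB = -46270/740.2 = -62.51 MPa.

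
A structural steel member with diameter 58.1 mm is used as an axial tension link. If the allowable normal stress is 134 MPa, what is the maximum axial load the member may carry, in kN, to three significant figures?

355 kN

A = 2651 mm².
P_max = σ_allow · A = 134 · 2651 = 355300 N = 355.3 kN.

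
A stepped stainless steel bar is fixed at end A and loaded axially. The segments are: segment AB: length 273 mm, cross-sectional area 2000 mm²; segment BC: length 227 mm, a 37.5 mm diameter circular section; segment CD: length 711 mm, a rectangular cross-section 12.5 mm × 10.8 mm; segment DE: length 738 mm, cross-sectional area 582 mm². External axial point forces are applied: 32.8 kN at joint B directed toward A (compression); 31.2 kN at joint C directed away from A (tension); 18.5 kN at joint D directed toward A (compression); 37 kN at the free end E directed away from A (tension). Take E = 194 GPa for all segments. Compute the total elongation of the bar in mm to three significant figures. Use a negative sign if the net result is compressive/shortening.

0.809 mm

Internal axial forces (sectioning from the free end, tension +): N_DE = 37 kN, N_CD = 18.5 kN, N_BC = 49.7 kN, N_AB = 16.9 kN.
A_BC = 1104 mm².
A_CD = 135 mm².
δ_AB = 16900·273/(2000·194000) = 0.01189 mm
δ_BC = 49700·227/(1104·194000) = 0.05265 mm
δ_CD = 18500·711/(135·194000) = 0.5022 mm
δ_DE = 37000·738/(582·194000) = 0.2418 mm
δ = Σδ_i = 0.8086 mm.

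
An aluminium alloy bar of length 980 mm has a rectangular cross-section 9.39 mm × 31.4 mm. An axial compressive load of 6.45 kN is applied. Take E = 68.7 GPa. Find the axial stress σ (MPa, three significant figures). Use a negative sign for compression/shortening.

A = 294.8 mm².
σ = N/A = -6450/294.8 = -21.88 MPa.

-21.9 MPa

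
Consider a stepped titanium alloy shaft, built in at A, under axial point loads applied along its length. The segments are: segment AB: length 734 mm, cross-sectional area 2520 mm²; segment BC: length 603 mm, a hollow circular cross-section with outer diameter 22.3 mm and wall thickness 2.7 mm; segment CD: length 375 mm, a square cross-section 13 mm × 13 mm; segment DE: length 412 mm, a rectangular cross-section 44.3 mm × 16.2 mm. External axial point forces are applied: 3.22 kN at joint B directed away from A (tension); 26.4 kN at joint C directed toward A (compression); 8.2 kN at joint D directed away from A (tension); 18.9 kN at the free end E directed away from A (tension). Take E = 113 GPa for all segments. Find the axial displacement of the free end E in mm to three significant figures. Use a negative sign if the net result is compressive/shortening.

Internal axial forces (sectioning from the free end, tension +): N_DE = 18.9 kN, N_CD = 27.1 kN, N_BC = 0.7 kN, N_AB = 3.92 kN.
A_BC = 166.3 mm².
A_CD = 169 mm².
A_DE = 717.7 mm².
δ_AB = 3920·734/(2520·113000) = 0.0101 mm
δ_BC = 700·603/(166.3·113000) = 0.02247 mm
δ_CD = 27100·375/(169·113000) = 0.5322 mm
δ_DE = 18900·412/(717.7·113000) = 0.09602 mm
δ = Σδ_i = 0.6607 mm.

0.661 mm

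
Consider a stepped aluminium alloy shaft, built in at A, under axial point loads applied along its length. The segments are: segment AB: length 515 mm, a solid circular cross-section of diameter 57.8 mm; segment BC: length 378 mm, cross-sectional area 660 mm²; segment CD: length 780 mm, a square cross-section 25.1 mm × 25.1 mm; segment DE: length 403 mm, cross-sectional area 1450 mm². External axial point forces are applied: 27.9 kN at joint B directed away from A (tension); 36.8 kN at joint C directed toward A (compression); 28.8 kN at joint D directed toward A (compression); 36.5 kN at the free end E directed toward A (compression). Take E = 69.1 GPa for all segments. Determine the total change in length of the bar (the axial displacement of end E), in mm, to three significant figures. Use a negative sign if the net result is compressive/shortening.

Internal axial forces (sectioning from the free end, tension +): N_DE = -36.5 kN, N_CD = -65.3 kN, N_BC = -102.1 kN, N_AB = -74.2 kN.
A_AB = 2624 mm².
A_CD = 630 mm².
δ_AB = -74200·515/(2624·69100) = -0.2108 mm
δ_BC = -102100·378/(660·69100) = -0.8462 mm
δ_CD = -65300·780/(630·69100) = -1.17 mm
δ_DE = -36500·403/(1450·69100) = -0.1468 mm
δ = Σδ_i = -2.374 mm.

-2.37 mm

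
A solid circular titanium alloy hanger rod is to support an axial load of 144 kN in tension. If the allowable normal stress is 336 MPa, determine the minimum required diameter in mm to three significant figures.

Required area A ≥ P/σ_allow = 144000/336 = 428.6 mm².
For a solid circular section, d ≥ √(4A/π) = 23.36 mm.

23.4 mm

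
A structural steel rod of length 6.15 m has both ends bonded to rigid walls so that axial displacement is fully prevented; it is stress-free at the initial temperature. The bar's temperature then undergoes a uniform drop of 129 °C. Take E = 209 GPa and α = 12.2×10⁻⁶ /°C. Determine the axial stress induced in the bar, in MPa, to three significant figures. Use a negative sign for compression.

Free thermal expansion αLΔT = 12.2e-6 · 6150 · -129 = -9.679 mm.
The walls impose strain ε = −(-9.679)/6150 = 1.5738e-03; σ = Eε = 209000 · 1.5738e-03 = 328.9 MPa.

329 MPa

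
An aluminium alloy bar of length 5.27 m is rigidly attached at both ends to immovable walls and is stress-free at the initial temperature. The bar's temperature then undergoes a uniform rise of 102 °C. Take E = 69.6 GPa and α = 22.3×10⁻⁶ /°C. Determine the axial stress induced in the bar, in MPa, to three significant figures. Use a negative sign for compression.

Free thermal expansion αLΔT = 22.3e-6 · 5270 · 102 = 11.99 mm.
The walls impose strain ε = −(11.99)/5270 = -2.2746e-03; σ = Eε = 69600 · -2.2746e-03 = -158.3 MPa.

-158 MPa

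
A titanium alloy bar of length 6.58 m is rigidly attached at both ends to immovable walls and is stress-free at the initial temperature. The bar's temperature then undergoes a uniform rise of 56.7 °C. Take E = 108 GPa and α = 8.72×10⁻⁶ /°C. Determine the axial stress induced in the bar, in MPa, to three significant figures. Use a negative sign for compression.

Free thermal expansion αLΔT = 8.72e-6 · 6580 · 56.7 = 3.253 mm.
The walls impose strain ε = −(3.253)/6580 = -4.9442e-04; σ = Eε = 108000 · -4.9442e-04 = -53.4 MPa.

-53.4 MPa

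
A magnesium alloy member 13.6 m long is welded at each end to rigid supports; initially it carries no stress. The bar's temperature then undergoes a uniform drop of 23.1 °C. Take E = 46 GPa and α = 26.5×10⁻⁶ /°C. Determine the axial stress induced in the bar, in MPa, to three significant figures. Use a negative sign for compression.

28.2 MPa

Free thermal expansion αLΔT = 26.5e-6 · 13600 · -23.1 = -8.325 mm.
The walls impose strain ε = −(-8.325)/13600 = 6.1215e-04; σ = Eε = 46000 · 6.1215e-04 = 28.16 MPa.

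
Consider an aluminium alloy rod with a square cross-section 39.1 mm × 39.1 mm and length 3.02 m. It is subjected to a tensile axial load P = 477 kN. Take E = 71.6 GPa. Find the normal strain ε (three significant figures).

0.00436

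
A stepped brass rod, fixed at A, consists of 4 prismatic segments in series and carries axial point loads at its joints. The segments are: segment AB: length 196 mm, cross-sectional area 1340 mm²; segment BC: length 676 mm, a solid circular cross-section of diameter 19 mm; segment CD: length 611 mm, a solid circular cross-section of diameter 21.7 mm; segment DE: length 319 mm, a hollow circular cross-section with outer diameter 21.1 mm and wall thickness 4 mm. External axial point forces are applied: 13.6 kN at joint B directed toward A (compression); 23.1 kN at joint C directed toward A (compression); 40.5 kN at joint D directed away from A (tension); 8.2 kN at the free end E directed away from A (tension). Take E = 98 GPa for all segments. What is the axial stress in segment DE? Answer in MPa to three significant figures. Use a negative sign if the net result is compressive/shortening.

38.2 MPa

Internal axial forces (sectioning from the free end, tension +): N_DE = 8.2 kN, N_CD = 48.7 kN, N_BC = 25.6 kN, N_AB = 12 kN.
A_DE = 214.9 mm².
σ_DE = N_DE/A_DE = 8200/214.9 = 38.16 MPa.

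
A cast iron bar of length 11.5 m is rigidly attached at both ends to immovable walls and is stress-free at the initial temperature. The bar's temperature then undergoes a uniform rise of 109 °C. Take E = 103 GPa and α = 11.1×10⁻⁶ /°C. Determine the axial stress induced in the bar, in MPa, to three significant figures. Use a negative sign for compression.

Free thermal expansion αLΔT = 11.1e-6 · 11500 · 109 = 13.91 mm.
The walls impose strain ε = −(13.91)/11500 = -1.2099e-03; σ = Eε = 103000 · -1.2099e-03 = -124.6 MPa.

-125 MPa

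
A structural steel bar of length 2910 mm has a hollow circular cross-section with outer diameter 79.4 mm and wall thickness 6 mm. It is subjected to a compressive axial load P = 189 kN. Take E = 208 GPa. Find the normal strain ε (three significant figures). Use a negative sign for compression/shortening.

A = 1384 mm².
σ = N/A = -136.6 MPa; ε = σ/E = -136.6/208000 = -6.568e-04.

-6.57e-04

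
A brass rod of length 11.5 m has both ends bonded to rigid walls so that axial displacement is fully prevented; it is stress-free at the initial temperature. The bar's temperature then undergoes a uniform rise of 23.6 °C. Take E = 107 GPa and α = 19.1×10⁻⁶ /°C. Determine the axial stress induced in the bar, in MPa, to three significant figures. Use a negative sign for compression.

-48.2 MPa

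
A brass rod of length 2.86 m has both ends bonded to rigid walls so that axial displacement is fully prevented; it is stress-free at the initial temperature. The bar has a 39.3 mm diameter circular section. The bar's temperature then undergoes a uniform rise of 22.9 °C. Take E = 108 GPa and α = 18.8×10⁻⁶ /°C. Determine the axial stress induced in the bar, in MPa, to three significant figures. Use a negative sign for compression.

Free thermal expansion αLΔT = 18.8e-6 · 2860 · 22.9 = 1.231 mm.
The walls impose strain ε = −(1.231)/2860 = -4.3052e-04; σ = Eε = 108000 · -4.3052e-04 = -46.5 MPa.

-46.5 MPa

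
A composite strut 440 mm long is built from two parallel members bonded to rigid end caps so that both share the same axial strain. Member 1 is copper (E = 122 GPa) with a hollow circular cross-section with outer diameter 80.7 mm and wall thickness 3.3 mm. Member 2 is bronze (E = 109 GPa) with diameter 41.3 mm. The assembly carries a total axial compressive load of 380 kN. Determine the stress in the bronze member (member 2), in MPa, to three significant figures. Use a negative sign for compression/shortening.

A_1 = 802.4 mm².
A_2 = 1340 mm².
Equal strain + equilibrium ⇒ each member carries load in proportion to AE: A₁E₁ = 97900000 N, A₂E₂ = 146000000 N, ΣAE = 243900000 N.
σ₂ = P·E₂/ΣAE = -380000·109000/243900000 = -169.8 MPa.

-170 MPa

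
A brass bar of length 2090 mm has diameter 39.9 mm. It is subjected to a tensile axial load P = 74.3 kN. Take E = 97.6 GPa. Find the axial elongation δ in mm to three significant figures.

A = 1250 mm².
δ_mech = NL/(AE) = 74300·2090/(1250·97600) = 1.272 mm.

1.27 mm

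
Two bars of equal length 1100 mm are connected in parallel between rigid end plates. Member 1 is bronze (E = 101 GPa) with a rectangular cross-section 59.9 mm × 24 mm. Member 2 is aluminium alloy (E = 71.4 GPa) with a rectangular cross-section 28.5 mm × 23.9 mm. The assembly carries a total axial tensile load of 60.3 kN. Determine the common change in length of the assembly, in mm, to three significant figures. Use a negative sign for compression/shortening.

A_1 = 1438 mm².
A_2 = 681.1 mm².
Equal strain + equilibrium ⇒ each member carries load in proportion to AE: A₁E₁ = 145200000 N, A₂E₂ = 48630000 N, ΣAE = 193800000 N.
δ = PL/ΣAE = 60300·1100/193800000 = 0.3422 mm.

0.342 mm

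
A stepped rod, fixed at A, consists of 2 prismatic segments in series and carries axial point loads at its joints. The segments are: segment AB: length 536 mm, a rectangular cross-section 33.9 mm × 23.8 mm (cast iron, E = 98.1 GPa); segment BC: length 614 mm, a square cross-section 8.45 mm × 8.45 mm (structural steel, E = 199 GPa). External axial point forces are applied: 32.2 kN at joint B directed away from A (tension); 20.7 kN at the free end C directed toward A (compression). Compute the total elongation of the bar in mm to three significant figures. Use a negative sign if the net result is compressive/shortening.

-0.817 mm

Internal axial forces (sectioning from the free end, tension +): N_BC = -20.7 kN, N_AB = 11.5 kN.
A_AB = 806.8 mm².
A_BC = 71.4 mm².
δ_AB = 11500·536/(806.8·98100) = 0.07788 mm
δ_BC = -20700·614/(71.4·199000) = -0.8945 mm
δ = Σδ_i = -0.8166 mm.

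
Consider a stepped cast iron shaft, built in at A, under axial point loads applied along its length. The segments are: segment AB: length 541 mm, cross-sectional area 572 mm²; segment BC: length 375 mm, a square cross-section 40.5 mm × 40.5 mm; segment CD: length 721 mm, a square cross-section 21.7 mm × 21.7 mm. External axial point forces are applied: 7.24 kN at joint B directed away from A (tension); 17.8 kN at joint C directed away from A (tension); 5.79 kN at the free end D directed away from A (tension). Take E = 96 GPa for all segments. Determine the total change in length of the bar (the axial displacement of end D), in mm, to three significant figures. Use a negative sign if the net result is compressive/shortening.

0.452 mm

Internal axial forces (sectioning from the free end, tension +): N_CD = 5.79 kN, N_BC = 23.59 kN, N_AB = 30.83 kN.
A_BC = 1640 mm².
A_CD = 470.9 mm².
δ_AB = 30830·541/(572·96000) = 0.3037 mm
δ_BC = 23590·375/(1640·96000) = 0.05618 mm
δ_CD = 5790·721/(470.9·96000) = 0.09235 mm
δ = Σδ_i = 0.4523 mm.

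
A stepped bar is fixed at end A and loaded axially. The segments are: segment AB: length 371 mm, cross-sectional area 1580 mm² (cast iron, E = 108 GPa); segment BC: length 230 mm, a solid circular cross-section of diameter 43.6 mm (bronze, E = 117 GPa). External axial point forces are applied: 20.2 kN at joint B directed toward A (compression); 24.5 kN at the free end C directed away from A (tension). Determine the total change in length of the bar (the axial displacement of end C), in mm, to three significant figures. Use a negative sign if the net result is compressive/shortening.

Internal axial forces (sectioning from the free end, tension +): N_BC = 24.5 kN, N_AB = 4.3 kN.
A_BC = 1493 mm².
δ_AB = 4300·371/(1580·108000) = 0.009349 mm
δ_BC = 24500·230/(1493·117000) = 0.03226 mm
δ = Σδ_i = 0.04161 mm.

0.0416 mm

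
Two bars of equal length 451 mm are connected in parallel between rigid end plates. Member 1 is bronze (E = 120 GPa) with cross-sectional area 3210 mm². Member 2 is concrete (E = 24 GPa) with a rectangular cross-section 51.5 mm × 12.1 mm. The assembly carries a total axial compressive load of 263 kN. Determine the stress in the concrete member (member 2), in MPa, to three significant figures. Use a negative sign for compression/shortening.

A_2 = 623.1 mm².
Equal strain + equilibrium ⇒ each member carries load in proportion to AE: A₁E₁ = 385200000 N, A₂E₂ = 14960000 N, ΣAE = 400200000 N.
σ₂ = P·E₂/ΣAE = -263000·24000/400200000 = -15.77 MPa.

-15.8 MPa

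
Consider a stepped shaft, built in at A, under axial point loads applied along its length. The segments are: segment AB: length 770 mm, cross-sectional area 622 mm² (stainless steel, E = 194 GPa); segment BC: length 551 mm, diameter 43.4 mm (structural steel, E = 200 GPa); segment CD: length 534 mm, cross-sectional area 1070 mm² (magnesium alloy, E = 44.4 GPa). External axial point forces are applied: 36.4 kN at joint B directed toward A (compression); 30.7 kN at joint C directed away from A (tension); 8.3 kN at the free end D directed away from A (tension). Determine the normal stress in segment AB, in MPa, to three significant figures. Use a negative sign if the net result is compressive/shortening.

Internal axial forces (sectioning from the free end, tension +): N_CD = 8.3 kN, N_BC = 39 kN, N_AB = 2.6 kN.
σ_AB = N_AB/A_AB = 2600/622 = 4.18 MPa.

4.18 MPa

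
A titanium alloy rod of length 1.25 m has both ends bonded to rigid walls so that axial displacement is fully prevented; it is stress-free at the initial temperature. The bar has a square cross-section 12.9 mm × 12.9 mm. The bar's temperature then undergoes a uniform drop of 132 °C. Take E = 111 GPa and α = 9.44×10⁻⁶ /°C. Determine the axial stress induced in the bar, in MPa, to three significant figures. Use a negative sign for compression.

Free thermal expansion αLΔT = 9.44e-6 · 1250 · -132 = -1.558 mm.
The walls impose strain ε = −(-1.558)/1250 = 1.2461e-03; σ = Eε = 111000 · 1.2461e-03 = 138.3 MPa.

138 MPa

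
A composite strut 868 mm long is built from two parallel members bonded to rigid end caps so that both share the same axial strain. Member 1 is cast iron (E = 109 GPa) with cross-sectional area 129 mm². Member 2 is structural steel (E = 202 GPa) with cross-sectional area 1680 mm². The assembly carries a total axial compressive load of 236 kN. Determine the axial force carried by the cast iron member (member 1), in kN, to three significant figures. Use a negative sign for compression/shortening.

Equal strain + equilibrium ⇒ each member carries load in proportion to AE: A₁E₁ = 14060000 N, A₂E₂ = 339400000 N, ΣAE = 353400000 N.
F₁ = P·A₁E₁/ΣAE = -236000·14060000/353400000 = -9389 N.

-9.39 kN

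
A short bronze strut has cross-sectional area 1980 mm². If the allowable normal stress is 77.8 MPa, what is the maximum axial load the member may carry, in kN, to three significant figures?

P_max = σ_allow · A = 77.8 · 1980 = 154000 N = 154 kN.

154 kN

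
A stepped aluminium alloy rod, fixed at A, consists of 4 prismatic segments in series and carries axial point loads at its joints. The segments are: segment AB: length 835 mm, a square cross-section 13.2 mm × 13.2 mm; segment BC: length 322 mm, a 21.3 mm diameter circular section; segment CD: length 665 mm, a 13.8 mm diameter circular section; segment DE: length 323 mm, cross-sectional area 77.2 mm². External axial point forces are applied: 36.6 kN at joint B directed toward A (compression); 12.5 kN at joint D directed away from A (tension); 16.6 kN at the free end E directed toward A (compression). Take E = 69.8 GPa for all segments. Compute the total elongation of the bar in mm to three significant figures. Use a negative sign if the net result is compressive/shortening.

Internal axial forces (sectioning from the free end, tension +): N_DE = -16.6 kN, N_CD = -4.1 kN, N_BC = -4.1 kN, N_AB = -40.7 kN.
A_AB = 174.2 mm².
A_BC = 356.3 mm².
A_CD = 149.6 mm².
δ_AB = -40700·835/(174.2·69800) = -2.794 mm
δ_BC = -4100·322/(356.3·69800) = -0.05308 mm
δ_CD = -4100·665/(149.6·69800) = -0.2612 mm
δ_DE = -16600·323/(77.2·69800) = -0.995 mm
δ = Σδ_i = -4.104 mm.

-4.10 mm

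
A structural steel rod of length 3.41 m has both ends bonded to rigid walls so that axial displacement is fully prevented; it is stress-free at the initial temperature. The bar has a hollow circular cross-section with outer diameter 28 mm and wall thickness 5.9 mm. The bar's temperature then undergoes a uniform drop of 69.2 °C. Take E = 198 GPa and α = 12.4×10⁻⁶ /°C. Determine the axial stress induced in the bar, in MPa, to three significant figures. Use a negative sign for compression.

Free thermal expansion αLΔT = 12.4e-6 · 3410 · -69.2 = -2.926 mm.
The walls impose strain ε = −(-2.926)/3410 = 8.5808e-04; σ = Eε = 198000 · 8.5808e-04 = 169.9 MPa.

170 MPa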